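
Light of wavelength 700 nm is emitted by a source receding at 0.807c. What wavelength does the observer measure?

β = 0.807
Wavelength Doppler factor = √(1.807/0.193) = √(9.363) = 3.060
λ_obs = 700 × 3.060 = 2142 nm (redshift)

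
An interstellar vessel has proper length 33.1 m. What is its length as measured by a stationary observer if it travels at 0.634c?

Proper length L₀ = 33.1 m
γ = 1/√(1 - 0.634²) = 1.293
L = L₀/γ = 33.1/1.293 = 25.60 m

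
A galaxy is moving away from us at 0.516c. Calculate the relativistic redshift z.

β = 0.516
(1+β)/(1-β) = 1.516/0.484 = 3.1322
√(3.1322) = 1.7698
z = 1.7698 - 1 = 0.7698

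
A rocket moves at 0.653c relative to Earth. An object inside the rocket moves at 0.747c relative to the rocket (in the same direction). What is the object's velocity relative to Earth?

u = (u' + v)/(1 + u'v/c²)
Numerator: 0.747 + 0.653 = 1.4
Denominator: 1 + 0.487791 = 1.487791
u = 1.4/1.487791 = 0.9410c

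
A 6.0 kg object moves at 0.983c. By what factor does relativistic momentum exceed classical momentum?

p_rel = γmv, p_class = mv
Ratio = γ = 1/√(1 - 0.983²) = 5.446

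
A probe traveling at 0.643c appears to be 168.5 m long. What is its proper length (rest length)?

Contracted length L = 168.5 m
γ = 1/√(1 - 0.643²) = 1.3057
L₀ = γL = 1.3057 × 168.5 = 220.0 m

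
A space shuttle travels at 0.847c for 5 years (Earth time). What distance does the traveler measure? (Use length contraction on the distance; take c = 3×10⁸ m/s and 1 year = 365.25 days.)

Earth distance: d = v × t = 0.847c × 5 yr = 4.009×10¹⁶ m
γ = 1.881
d' = d/γ = 4.009×10¹⁶/1.881 = 2.131×10¹⁶ m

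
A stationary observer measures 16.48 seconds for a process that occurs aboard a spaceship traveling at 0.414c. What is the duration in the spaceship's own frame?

Dilated time Δt = 16.48 seconds
γ = 1/√(1 - 0.414²) = 1.099
Δt₀ = Δt/γ = 16.48/1.099 = 15.00 seconds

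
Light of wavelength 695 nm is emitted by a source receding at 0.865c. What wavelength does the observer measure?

β = 0.865
Wavelength Doppler factor = √(1.865/0.135) = √(13.815) = 3.717
λ_obs = 695 × 3.717 = 2583 nm (redshift)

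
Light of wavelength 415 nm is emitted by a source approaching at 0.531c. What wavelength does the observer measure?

β = 0.531
Wavelength Doppler factor = √(0.469/1.531) = √(0.30634) = 0.5535
λ_obs = 415 × 0.5535 = 229.7 nm (blueshift)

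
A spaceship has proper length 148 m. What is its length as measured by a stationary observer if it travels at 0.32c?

Proper length L₀ = 148 m
γ = 1/√(1 - 0.32²) = 1.056
L = L₀/γ = 148/1.056 = 140.2 m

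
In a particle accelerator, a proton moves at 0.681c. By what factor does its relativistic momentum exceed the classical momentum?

p_rel = γmv, p_class = mv
Ratio = γ = 1/√(1 - 0.681²)
= 1/√(0.536239) = 1.366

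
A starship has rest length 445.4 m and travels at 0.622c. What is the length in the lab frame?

Proper length L₀ = 445.4 m
γ = 1/√(1 - 0.622²) = 1.277
L = L₀/γ = 445.4/1.277 = 348.8 m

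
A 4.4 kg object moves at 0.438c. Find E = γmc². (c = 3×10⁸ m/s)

γ = 1/√(1 - 0.438²) = 1.1124
mc² = 4.4 × (3×10⁸)² = 3.960×10¹⁷ J
E = γmc² = 1.1124 × 3.960×10¹⁷ = 4.405×10¹⁷ J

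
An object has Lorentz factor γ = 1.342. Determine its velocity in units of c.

From γ = 1/√(1 - v²/c²):
1/γ² = 1/1.342² = 0.5553
v²/c² = 1 - 0.5553 = 0.4447
v/c = √(0.4447) = 0.6669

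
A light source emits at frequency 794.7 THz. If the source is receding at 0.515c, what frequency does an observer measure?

β = v/c = 0.515
(1-β)/(1+β) = 0.485/1.515 = 0.3201
Doppler factor = √(0.3201) = 0.5658
f_obs = 794.7 × 0.5658 = 449.6 THz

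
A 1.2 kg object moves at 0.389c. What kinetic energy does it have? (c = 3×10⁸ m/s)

γ = 1/√(1 - 0.389²) = 1.0855
γ - 1 = 0.08550
KE = (γ-1)mc² = 0.08550 × 1.2 × (3×10⁸)² = 9.234×10¹⁵ J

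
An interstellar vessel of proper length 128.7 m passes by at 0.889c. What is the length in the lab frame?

Proper length L₀ = 128.7 m
γ = 1/√(1 - 0.889²) = 2.184
L = L₀/γ = 128.7/2.184 = 58.93 m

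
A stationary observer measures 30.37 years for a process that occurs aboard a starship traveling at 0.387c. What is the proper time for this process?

Dilated time Δt = 30.37 years
γ = 1/√(1 - 0.387²) = 1.0845
Δt₀ = Δt/γ = 30.37/1.0845 = 28.00 years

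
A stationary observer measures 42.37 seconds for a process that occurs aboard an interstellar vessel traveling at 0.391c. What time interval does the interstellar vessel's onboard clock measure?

Dilated time Δt = 42.37 seconds
γ = 1/√(1 - 0.391²) = 1.0865
Δt₀ = Δt/γ = 42.37/1.0865 = 39.00 seconds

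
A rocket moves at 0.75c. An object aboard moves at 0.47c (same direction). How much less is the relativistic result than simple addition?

Classical: u' + v = 0.47 + 0.75 = 1.22c
Relativistic: u = (0.47 + 0.75)/(1 + 0.3525) = 1.22/1.3525 = 0.9020c
Difference: 1.22 - 0.9020 = 0.3180c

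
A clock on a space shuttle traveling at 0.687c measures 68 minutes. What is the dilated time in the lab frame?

Proper time Δt₀ = 68 minutes
γ = 1/√(1 - 0.687²) = 1.3762
Δt = γΔt₀ = 1.3762 × 68 = 93.58 minutes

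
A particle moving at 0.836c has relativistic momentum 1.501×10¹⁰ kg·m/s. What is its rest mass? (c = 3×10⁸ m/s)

γ = 1/√(1 - 0.836²) = 1.8224
v = 0.836 × 3×10⁸ = 2.508×10⁸ m/s
m = p/(γv) = 1.501×10¹⁰/(1.8224 × 2.508×10⁸) = 32.84 kg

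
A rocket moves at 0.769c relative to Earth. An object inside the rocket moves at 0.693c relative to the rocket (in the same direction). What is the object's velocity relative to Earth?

u = (u' + v)/(1 + u'v/c²)
Numerator: 0.693 + 0.769 = 1.462
Denominator: 1 + 0.532917 = 1.532917
u = 1.462/1.532917 = 0.9537c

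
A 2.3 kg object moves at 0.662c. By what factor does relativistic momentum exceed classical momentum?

p_rel = γmv, p_class = mv
Ratio = γ = 1/√(1 - 0.662²) = 1.334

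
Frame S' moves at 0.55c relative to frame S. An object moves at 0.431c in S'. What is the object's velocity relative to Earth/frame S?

u = (u' + v)/(1 + u'v/c²)
Numerator: 0.431 + 0.55 = 0.981
Denominator: 1 + 0.23705 = 1.23705
u = 0.981/1.23705 = 0.7930c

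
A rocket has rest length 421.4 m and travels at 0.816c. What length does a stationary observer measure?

Proper length L₀ = 421.4 m
γ = 1/√(1 - 0.816²) = 1.730
L = L₀/γ = 421.4/1.730 = 243.6 m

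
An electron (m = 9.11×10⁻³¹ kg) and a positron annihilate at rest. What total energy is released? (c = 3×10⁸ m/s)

Both particles have the same rest mass, so total mass = 2m
E = 2m·c² = 2 × 9.11×10⁻³¹ × (3×10⁸)²
= 2 × 9.11×10⁻³¹ × 9×10¹⁶
= 1.640×10⁻¹³ J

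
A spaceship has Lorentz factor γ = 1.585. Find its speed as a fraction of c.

From γ = 1/√(1 - v²/c²):
1/γ² = 1/1.585² = 0.39805
v²/c² = 1 - 0.39805 = 0.60195
v/c = √(0.60195) = 0.7759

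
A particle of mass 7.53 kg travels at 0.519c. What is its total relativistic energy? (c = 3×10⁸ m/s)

γ = 1/√(1 - 0.519²) = 1.1699
mc² = 7.53 × (3×10⁸)² = 6.777×10¹⁷ J
E = γmc² = 1.1699 × 6.777×10¹⁷ = 7.928×10¹⁷ J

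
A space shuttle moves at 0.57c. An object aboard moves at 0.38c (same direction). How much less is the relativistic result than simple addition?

Classical: u' + v = 0.38 + 0.57 = 0.95c
Relativistic: u = (0.38 + 0.57)/(1 + 0.2166) = 0.95/1.2166 = 0.7809c
Difference: 0.95 - 0.7809 = 0.1691c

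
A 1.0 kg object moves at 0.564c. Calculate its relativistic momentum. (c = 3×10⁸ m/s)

γ = 1/√(1 - 0.564²) = 1.211
v = 0.564 × 3×10⁸ = 1.692×10⁸ m/s
p = γmv = 1.211 × 1.0 × 1.692×10⁸ = 2.049×10⁸ kg·m/s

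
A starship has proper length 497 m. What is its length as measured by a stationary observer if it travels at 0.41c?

Proper length L₀ = 497 m
γ = 1/√(1 - 0.41²) = 1.0964
L = L₀/γ = 497/1.0964 = 453.3 m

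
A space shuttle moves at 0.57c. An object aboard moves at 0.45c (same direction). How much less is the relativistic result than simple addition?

Classical: u' + v = 0.45 + 0.57 = 1.02c
Relativistic: u = (0.45 + 0.57)/(1 + 0.2565) = 1.02/1.2565 = 0.8118c
Difference: 1.02 - 0.8118 = 0.2082c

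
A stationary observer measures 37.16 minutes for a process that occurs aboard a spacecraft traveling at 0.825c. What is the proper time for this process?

Dilated time Δt = 37.16 minutes
γ = 1/√(1 - 0.825²) = 1.7695
Δt₀ = Δt/γ = 37.16/1.7695 = 21.00 minutes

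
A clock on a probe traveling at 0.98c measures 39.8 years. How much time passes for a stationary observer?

Proper time Δt₀ = 39.8 years
γ = 1/√(1 - 0.98²) = 5.025
Δt = γΔt₀ = 5.025 × 39.8 = 200.0 years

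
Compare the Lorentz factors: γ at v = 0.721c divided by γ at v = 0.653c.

γ₁ = 1/√(1 - 0.721²) = 1.443
γ₂ = 1/√(1 - 0.653²) = 1.320
γ₁/γ₂ = 1.443/1.320 = 1.093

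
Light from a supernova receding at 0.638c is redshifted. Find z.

β = 0.638
(1+β)/(1-β) = 1.638/0.362 = 4.525
√(4.525) = 2.127
z = 2.127 - 1 = 1.127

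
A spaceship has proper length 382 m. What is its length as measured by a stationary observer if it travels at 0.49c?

Proper length L₀ = 382 m
γ = 1/√(1 - 0.49²) = 1.147
L = L₀/γ = 382/1.147 = 333.0 m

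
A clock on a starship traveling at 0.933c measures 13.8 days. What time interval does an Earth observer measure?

Proper time Δt₀ = 13.8 days
γ = 1/√(1 - 0.933²) = 2.779
Δt = γΔt₀ = 2.779 × 13.8 = 38.35 days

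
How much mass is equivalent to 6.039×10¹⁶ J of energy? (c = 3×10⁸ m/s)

From E = mc², we get m = E/c²
c² = (3×10⁸)² = 9×10¹⁶ m²/s²
m = 6.039×10¹⁶ / 9×10¹⁶ = 0.6710 kg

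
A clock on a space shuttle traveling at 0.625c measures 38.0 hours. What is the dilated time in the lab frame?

Proper time Δt₀ = 38.0 hours
γ = 1/√(1 - 0.625²) = 1.281
Δt = γΔt₀ = 1.281 × 38.0 = 48.68 hours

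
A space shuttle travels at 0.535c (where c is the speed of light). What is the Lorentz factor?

v/c = 0.535, so (v/c)² = 0.286225
1 - (v/c)² = 0.713775
γ = 1/√(0.713775) = 1.184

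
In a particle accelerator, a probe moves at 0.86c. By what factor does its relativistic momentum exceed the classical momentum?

p_rel = γmv, p_class = mv
Ratio = γ = 1/√(1 - 0.86²)
= 1/√(0.2604) = 1.960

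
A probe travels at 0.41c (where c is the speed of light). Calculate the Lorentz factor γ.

v/c = 0.41, so (v/c)² = 0.1681
1 - (v/c)² = 0.8319
γ = 1/√(0.8319) = 1.096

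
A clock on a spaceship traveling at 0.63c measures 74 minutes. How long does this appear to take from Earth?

Proper time Δt₀ = 74 minutes
γ = 1/√(1 - 0.63²) = 1.2877
Δt = γΔt₀ = 1.2877 × 74 = 95.29 minutes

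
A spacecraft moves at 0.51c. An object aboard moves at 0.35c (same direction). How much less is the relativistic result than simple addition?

Classical: u' + v = 0.35 + 0.51 = 0.86c
Relativistic: u = (0.35 + 0.51)/(1 + 0.1785) = 0.86/1.1785 = 0.7297c
Difference: 0.86 - 0.7297 = 0.1303c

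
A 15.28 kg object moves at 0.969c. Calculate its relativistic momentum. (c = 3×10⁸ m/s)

γ = 1/√(1 - 0.969²) = 4.048
v = 0.969 × 3×10⁸ = 2.907×10⁸ m/s
p = γmv = 4.048 × 15.28 × 2.907×10⁸ = 1.798×10¹⁰ kg·m/s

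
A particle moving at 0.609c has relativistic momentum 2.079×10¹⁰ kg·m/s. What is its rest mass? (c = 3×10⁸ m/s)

γ = 1/√(1 - 0.609²) = 1.26076
v = 0.609 × 3×10⁸ = 1.827×10⁸ m/s
m = p/(γv) = 2.079×10¹⁰/(1.26076 × 1.827×10⁸) = 90.26 kg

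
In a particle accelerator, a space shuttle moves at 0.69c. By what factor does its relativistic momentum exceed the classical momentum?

p_rel = γmv, p_class = mv
Ratio = γ = 1/√(1 - 0.69²)
= 1/√(0.5239) = 1.382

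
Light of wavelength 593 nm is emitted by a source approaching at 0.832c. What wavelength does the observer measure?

β = 0.832
Wavelength Doppler factor = √(0.168/1.832) = √(0.09170) = 0.3028
λ_obs = 593 × 0.3028 = 179.6 nm (blueshift)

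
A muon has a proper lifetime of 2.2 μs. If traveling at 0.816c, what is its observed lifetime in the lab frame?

Proper lifetime τ₀ = 2.2 μs
γ = 1/√(1 - 0.816²) = 1.730
τ = γτ₀ = 1.730 × 2.2 μs = 3.806 μs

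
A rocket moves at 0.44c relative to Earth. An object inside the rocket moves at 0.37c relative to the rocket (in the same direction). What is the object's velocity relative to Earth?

u = (u' + v)/(1 + u'v/c²)
Numerator: 0.37 + 0.44 = 0.81
Denominator: 1 + 0.1628 = 1.1628
u = 0.81/1.1628 = 0.6966c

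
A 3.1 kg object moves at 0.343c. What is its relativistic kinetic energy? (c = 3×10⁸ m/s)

γ = 1/√(1 - 0.343²) = 1.06458
γ - 1 = 0.06458
KE = (γ-1)mc² = 0.06458 × 3.1 × (3×10⁸)² = 1.802×10¹⁶ J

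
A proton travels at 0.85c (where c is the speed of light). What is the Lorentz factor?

v/c = 0.85, so (v/c)² = 0.7225
1 - (v/c)² = 0.2775
γ = 1/√(0.2775) = 1.898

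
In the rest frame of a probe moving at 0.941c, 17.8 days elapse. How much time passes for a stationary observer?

Proper time Δt₀ = 17.8 days
γ = 1/√(1 - 0.941²) = 2.955
Δt = γΔt₀ = 2.955 × 17.8 = 52.60 days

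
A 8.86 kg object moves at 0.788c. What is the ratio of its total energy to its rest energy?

E = γmc², E₀ = mc²
E/E₀ = γ = 1/√(1 - 0.788²) = 1.624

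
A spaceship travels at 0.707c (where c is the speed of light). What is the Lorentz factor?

v/c = 0.707, so (v/c)² = 0.499849
1 - (v/c)² = 0.500151
γ = 1/√(0.500151) = 1.414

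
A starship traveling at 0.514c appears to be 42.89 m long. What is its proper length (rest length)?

Contracted length L = 42.89 m
γ = 1/√(1 - 0.514²) = 1.1658
L₀ = γL = 1.1658 × 42.89 = 50.00 m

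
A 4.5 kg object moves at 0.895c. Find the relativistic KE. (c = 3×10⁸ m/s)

γ = 1/√(1 - 0.895²) = 2.2418
γ - 1 = 1.2418
KE = (γ-1)mc² = 1.2418 × 4.5 × (3×10⁸)² = 5.029×10¹⁷ J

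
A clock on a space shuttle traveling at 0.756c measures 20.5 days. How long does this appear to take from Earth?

Proper time Δt₀ = 20.5 days
γ = 1/√(1 - 0.756²) = 1.528
Δt = γΔt₀ = 1.528 × 20.5 = 31.32 days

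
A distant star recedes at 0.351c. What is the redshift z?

β = 0.351
(1+β)/(1-β) = 1.351/0.649 = 2.0817
√(2.0817) = 1.4428
z = 1.4428 - 1 = 0.4428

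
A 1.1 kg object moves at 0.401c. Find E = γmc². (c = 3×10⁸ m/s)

γ = 1/√(1 - 0.401²) = 1.092
mc² = 1.1 × (3×10⁸)² = 9.900×10¹⁶ J
E = γmc² = 1.092 × 9.900×10¹⁶ = 1.081×10¹⁷ J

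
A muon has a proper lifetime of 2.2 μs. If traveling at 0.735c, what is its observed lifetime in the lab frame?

Proper lifetime τ₀ = 2.2 μs
γ = 1/√(1 - 0.735²) = 1.475
τ = γτ₀ = 1.475 × 2.2 μs = 3.245 μs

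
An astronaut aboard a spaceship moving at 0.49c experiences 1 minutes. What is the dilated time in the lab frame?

Proper time Δt₀ = 1 minutes
γ = 1/√(1 - 0.49²) = 1.147
Δt = γΔt₀ = 1.147 × 1 = 1.147 minutes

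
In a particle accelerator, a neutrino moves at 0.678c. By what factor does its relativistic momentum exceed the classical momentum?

p_rel = γmv, p_class = mv
Ratio = γ = 1/√(1 - 0.678²)
= 1/√(0.540316) = 1.360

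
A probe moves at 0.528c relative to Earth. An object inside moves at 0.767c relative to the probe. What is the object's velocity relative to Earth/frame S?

u = (u' + v)/(1 + u'v/c²)
Numerator: 0.767 + 0.528 = 1.295
Denominator: 1 + 0.404976 = 1.404976
u = 1.295/1.404976 = 0.9217c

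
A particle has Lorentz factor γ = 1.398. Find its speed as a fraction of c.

From γ = 1/√(1 - v²/c²):
1/γ² = 1/1.398² = 0.5117
v²/c² = 1 - 0.5117 = 0.4883
v/c = √(0.4883) = 0.6988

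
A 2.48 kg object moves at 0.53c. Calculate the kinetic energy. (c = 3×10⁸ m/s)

γ = 1/√(1 - 0.53²) = 1.17925
γ - 1 = 0.17925
KE = (γ-1)mc² = 0.17925 × 2.48 × (3×10⁸)² = 4.001×10¹⁶ J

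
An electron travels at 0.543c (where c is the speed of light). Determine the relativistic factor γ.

v/c = 0.543, so (v/c)² = 0.294849
1 - (v/c)² = 0.705151
γ = 1/√(0.705151) = 1.191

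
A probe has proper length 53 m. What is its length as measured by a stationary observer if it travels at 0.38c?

Proper length L₀ = 53 m
γ = 1/√(1 - 0.38²) = 1.0811
L = L₀/γ = 53/1.0811 = 49.02 m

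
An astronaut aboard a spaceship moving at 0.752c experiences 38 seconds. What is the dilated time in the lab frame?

Proper time Δt₀ = 38 seconds
γ = 1/√(1 - 0.752²) = 1.517
Δt = γΔt₀ = 1.517 × 38 = 57.65 seconds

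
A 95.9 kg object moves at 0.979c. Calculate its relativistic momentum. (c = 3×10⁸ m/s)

γ = 1/√(1 - 0.979²) = 4.905
v = 0.979 × 3×10⁸ = 2.937×10⁸ m/s
p = γmv = 4.905 × 95.9 × 2.937×10⁸ = 1.382×10¹¹ kg·m/s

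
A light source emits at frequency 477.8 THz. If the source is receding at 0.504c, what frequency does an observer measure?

β = v/c = 0.504
(1-β)/(1+β) = 0.496/1.504 = 0.3298
Doppler factor = √(0.3298) = 0.5743
f_obs = 477.8 × 0.5743 = 274.4 THz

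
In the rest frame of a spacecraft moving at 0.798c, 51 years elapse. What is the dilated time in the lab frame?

Proper time Δt₀ = 51 years
γ = 1/√(1 - 0.798²) = 1.65932
Δt = γΔt₀ = 1.65932 × 51 = 84.63 years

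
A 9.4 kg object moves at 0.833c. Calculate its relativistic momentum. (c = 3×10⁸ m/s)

γ = 1/√(1 - 0.833²) = 1.8074
v = 0.833 × 3×10⁸ = 2.499×10⁸ m/s
p = γmv = 1.8074 × 9.4 × 2.499×10⁸ = 4.246×10⁹ kg·m/s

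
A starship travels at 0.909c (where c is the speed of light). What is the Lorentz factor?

v/c = 0.909, so (v/c)² = 0.826281
1 - (v/c)² = 0.173719
γ = 1/√(0.173719) = 2.399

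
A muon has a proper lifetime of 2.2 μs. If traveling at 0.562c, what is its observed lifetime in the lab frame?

Proper lifetime τ₀ = 2.2 μs
γ = 1/√(1 - 0.562²) = 1.209
τ = γτ₀ = 1.209 × 2.2 μs = 2.660 μs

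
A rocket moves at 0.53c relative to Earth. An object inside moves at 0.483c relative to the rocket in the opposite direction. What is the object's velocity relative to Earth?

Object's velocity in rocket frame is u' = -0.483c
u = (u' + v)/(1 + u'v/c²) = (v - 0.483)/(1 - 0.483·v/c²)
Numerator: 0.53 - 0.483 = 0.047
Denominator: 1 - 0.25599 = 0.74401
u = 0.047/0.74401 = 0.06317c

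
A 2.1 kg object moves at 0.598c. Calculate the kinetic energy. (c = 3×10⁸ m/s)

γ = 1/√(1 - 0.598²) = 1.24767
γ - 1 = 0.24767
KE = (γ-1)mc² = 0.24767 × 2.1 × (3×10⁸)² = 4.681×10¹⁶ J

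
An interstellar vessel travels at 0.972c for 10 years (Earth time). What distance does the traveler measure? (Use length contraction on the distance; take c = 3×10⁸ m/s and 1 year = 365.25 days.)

Earth distance: d = v × t = 0.972c × 10 yr = 9.202×10¹⁶ m
γ = 4.256
d' = d/γ = 9.202×10¹⁶/4.256 = 2.162×10¹⁶ m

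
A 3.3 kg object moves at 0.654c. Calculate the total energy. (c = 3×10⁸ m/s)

γ = 1/√(1 - 0.654²) = 1.322
mc² = 3.3 × (3×10⁸)² = 2.970×10¹⁷ J
E = γmc² = 1.322 × 2.970×10¹⁷ = 3.926×10¹⁷ J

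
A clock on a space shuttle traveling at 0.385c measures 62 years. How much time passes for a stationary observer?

Proper time Δt₀ = 62 years
γ = 1/√(1 - 0.385²) = 1.0835
Δt = γΔt₀ = 1.0835 × 62 = 67.18 years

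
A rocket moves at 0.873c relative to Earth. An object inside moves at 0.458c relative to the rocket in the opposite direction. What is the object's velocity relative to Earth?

Object's velocity in rocket frame is u' = -0.458c
u = (u' + v)/(1 + u'v/c²) = (v - 0.458)/(1 - 0.458·v/c²)
Numerator: 0.873 - 0.458 = 0.415
Denominator: 1 - 0.399834 = 0.600166
u = 0.415/0.600166 = 0.6915c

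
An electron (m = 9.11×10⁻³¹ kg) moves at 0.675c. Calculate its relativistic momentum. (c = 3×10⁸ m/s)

γ = 1/√(1 - 0.675²) = 1.355
v = 0.675 × 3×10⁸ = 2.025×10⁸ m/s
p = γmv = 1.355 × 9.11×10⁻³¹ × 2.025×10⁸ = 2.500×10⁻²² kg·m/s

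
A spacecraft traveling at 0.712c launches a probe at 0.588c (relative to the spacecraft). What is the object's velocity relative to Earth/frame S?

u = (u' + v)/(1 + u'v/c²)
Numerator: 0.588 + 0.712 = 1.3
Denominator: 1 + 0.418656 = 1.418656
u = 1.3/1.418656 = 0.9164c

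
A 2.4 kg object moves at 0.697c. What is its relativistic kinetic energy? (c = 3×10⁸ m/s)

γ = 1/√(1 - 0.697²) = 1.3946
γ - 1 = 0.3946
KE = (γ-1)mc² = 0.3946 × 2.4 × (3×10⁸)² = 8.523×10¹⁶ J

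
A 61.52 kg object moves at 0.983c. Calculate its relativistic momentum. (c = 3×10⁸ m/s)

γ = 1/√(1 - 0.983²) = 5.4465
v = 0.983 × 3×10⁸ = 2.949×10⁸ m/s
p = γmv = 5.4465 × 61.52 × 2.949×10⁸ = 9.881×10¹⁰ kg·m/s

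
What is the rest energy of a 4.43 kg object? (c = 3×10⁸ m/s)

c² = (3×10⁸)² = 9.000×10¹⁶ m²/s²
E₀ = mc² = 4.43 × 9.000×10¹⁶ = 3.987×10¹⁷ J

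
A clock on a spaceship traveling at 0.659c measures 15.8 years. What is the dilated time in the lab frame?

Proper time Δt₀ = 15.8 years
γ = 1/√(1 - 0.659²) = 1.330
Δt = γΔt₀ = 1.330 × 15.8 = 21.01 years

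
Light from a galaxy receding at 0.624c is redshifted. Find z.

β = 0.624
(1+β)/(1-β) = 1.624/0.376 = 4.319
√(4.319) = 2.078
z = 2.078 - 1 = 1.078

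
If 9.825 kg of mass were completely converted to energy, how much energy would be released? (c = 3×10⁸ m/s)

Using E = mc²:
c² = (3×10⁸)² = 9×10¹⁶ m²/s²
E = 9.825 × 9×10¹⁶ = 8.843×10¹⁷ J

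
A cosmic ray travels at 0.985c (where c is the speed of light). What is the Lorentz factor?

v/c = 0.985, so (v/c)² = 0.970225
1 - (v/c)² = 0.029775
γ = 1/√(0.029775) = 5.795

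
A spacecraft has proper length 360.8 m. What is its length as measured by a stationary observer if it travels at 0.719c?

Proper length L₀ = 360.8 m
γ = 1/√(1 - 0.719²) = 1.4388
L = L₀/γ = 360.8/1.4388 = 250.8 m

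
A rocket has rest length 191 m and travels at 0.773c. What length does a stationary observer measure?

Proper length L₀ = 191 m
γ = 1/√(1 - 0.773²) = 1.576
L = L₀/γ = 191/1.576 = 121.2 m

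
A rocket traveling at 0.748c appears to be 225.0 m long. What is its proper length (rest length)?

Contracted length L = 225.0 m
γ = 1/√(1 - 0.748²) = 1.5067
L₀ = γL = 1.5067 × 225.0 = 339.0 m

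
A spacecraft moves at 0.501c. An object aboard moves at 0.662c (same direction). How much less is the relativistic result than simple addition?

Classical: u' + v = 0.662 + 0.501 = 1.163c
Relativistic: u = (0.662 + 0.501)/(1 + 0.331662) = 1.163/1.331662 = 0.8733c
Difference: 1.163 - 0.8733 = 0.2897c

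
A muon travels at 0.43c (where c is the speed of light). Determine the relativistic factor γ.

v/c = 0.43, so (v/c)² = 0.1849
1 - (v/c)² = 0.8151
γ = 1/√(0.8151) = 1.108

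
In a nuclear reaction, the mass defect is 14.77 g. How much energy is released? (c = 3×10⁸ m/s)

Convert mass defect: Δm = 14.77 g = 0.01477 kg
E = Δm·c² = 0.01477 × (3×10⁸)²
= 0.01477 × 9×10¹⁶ = 1.329×10¹⁵ J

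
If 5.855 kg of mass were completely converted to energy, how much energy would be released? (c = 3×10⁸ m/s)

Using E = mc²:
c² = (3×10⁸)² = 9×10¹⁶ m²/s²
E = 5.855 × 9×10¹⁶ = 5.270×10¹⁷ J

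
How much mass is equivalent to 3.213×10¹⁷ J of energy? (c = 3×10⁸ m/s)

From E = mc², we get m = E/c²
c² = (3×10⁸)² = 9×10¹⁶ m²/s²
m = 3.213×10¹⁷ / 9×10¹⁶ = 3.570 kg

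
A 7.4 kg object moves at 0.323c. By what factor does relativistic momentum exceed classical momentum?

p_rel = γmv, p_class = mv
Ratio = γ = 1/√(1 - 0.323²) = 1.057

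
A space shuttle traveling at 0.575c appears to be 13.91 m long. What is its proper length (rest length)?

Contracted length L = 13.91 m
γ = 1/√(1 - 0.575²) = 1.222
L₀ = γL = 1.222 × 13.91 = 17.00 m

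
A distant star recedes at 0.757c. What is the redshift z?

β = 0.757
(1+β)/(1-β) = 1.757/0.243 = 7.230
√(7.230) = 2.689
z = 2.689 - 1 = 1.689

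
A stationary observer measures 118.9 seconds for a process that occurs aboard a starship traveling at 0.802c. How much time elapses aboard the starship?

Dilated time Δt = 118.9 seconds
γ = 1/√(1 - 0.802²) = 1.6741
Δt₀ = Δt/γ = 118.9/1.6741 = 71.02 seconds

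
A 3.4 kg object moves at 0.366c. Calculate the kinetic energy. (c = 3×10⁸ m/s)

γ = 1/√(1 - 0.366²) = 1.074558
γ - 1 = 0.074558
KE = (γ-1)mc² = 0.074558 × 3.4 × (3×10⁸)² = 2.281×10¹⁶ J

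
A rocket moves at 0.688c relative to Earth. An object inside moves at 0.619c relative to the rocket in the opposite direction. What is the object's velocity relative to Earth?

Object's velocity in rocket frame is u' = -0.619c
u = (u' + v)/(1 + u'v/c²) = (v - 0.619)/(1 - 0.619·v/c²)
Numerator: 0.688 - 0.619 = 0.069
Denominator: 1 - 0.425872 = 0.574128
u = 0.069/0.574128 = 0.1202c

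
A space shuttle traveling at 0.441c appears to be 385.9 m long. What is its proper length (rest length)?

Contracted length L = 385.9 m
γ = 1/√(1 - 0.441²) = 1.1142
L₀ = γL = 1.1142 × 385.9 = 430.0 m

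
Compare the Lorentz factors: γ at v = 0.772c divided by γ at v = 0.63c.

γ₁ = 1/√(1 - 0.772²) = 1.5733
γ₂ = 1/√(1 - 0.63²) = 1.2877
γ₁/γ₂ = 1.5733/1.2877 = 1.222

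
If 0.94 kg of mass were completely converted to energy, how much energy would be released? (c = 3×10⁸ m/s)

Using E = mc²:
c² = (3×10⁸)² = 9×10¹⁶ m²/s²
E = 0.94 × 9×10¹⁶ = 8.460×10¹⁶ J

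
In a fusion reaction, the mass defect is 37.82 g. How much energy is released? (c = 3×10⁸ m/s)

Convert mass defect: Δm = 37.82 g = 0.03782 kg
E = Δm·c² = 0.03782 × (3×10⁸)²
= 0.03782 × 9×10¹⁶ = 3.404×10¹⁵ J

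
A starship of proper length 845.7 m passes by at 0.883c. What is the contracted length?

Proper length L₀ = 845.7 m
γ = 1/√(1 - 0.883²) = 2.131
L = L₀/γ = 845.7/2.131 = 396.9 m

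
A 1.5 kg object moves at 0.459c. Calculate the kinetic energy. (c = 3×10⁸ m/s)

γ = 1/√(1 - 0.459²) = 1.12557
γ - 1 = 0.12557
KE = (γ-1)mc² = 0.12557 × 1.5 × (3×10⁸)² = 1.695×10¹⁶ J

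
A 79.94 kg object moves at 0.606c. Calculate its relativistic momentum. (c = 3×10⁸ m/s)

γ = 1/√(1 - 0.606²) = 1.257
v = 0.606 × 3×10⁸ = 1.818×10⁸ m/s
p = γmv = 1.257 × 79.94 × 1.818×10⁸ = 1.827×10¹⁰ kg·m/s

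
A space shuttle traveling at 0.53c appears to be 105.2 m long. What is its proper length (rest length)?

Contracted length L = 105.2 m
γ = 1/√(1 - 0.53²) = 1.1792
L₀ = γL = 1.1792 × 105.2 = 124.1 m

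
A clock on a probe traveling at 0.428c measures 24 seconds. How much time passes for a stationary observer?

Proper time Δt₀ = 24 seconds
γ = 1/√(1 - 0.428²) = 1.1065
Δt = γΔt₀ = 1.1065 × 24 = 26.56 seconds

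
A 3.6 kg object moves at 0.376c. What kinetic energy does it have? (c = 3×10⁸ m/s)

γ = 1/√(1 - 0.376²) = 1.07919
γ - 1 = 0.07919
KE = (γ-1)mc² = 0.07919 × 3.6 × (3×10⁸)² = 2.566×10¹⁶ J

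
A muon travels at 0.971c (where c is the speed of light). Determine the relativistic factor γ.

v/c = 0.971, so (v/c)² = 0.942841
1 - (v/c)² = 0.057159
γ = 1/√(0.057159) = 4.183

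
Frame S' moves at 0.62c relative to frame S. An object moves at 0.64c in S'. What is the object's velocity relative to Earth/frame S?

u = (u' + v)/(1 + u'v/c²)
Numerator: 0.64 + 0.62 = 1.26
Denominator: 1 + 0.3968 = 1.3968
u = 1.26/1.3968 = 0.9021c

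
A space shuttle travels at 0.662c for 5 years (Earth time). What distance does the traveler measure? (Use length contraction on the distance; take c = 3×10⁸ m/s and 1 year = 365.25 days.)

Earth distance: d = v × t = 0.662c × 5 yr = 3.134×10¹⁶ m
γ = 1.334
d' = d/γ = 3.134×10¹⁶/1.334 = 2.349×10¹⁶ m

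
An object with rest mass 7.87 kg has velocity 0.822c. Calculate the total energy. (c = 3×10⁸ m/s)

γ = 1/√(1 - 0.822²) = 1.756
mc² = 7.87 × (3×10⁸)² = 7.083×10¹⁷ J
E = γmc² = 1.756 × 7.083×10¹⁷ = 1.244×10¹⁸ J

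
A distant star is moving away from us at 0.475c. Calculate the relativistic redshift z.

β = 0.475
(1+β)/(1-β) = 1.475/0.525 = 2.8095
√(2.8095) = 1.6762
z = 1.6762 - 1 = 0.6762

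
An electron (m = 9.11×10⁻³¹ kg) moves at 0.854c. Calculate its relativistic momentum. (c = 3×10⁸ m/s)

γ = 1/√(1 - 0.854²) = 1.922
v = 0.854 × 3×10⁸ = 2.562×10⁸ m/s
p = γmv = 1.922 × 9.11×10⁻³¹ × 2.562×10⁸ = 4.486×10⁻²² kg·m/s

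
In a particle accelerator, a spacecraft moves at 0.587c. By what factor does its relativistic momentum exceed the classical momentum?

p_rel = γmv, p_class = mv
Ratio = γ = 1/√(1 - 0.587²)
= 1/√(0.655431) = 1.235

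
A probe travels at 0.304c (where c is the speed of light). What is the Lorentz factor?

v/c = 0.304, so (v/c)² = 0.092416
1 - (v/c)² = 0.907584
γ = 1/√(0.907584) = 1.050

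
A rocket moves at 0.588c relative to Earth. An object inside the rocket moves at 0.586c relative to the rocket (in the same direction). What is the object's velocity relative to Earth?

u = (u' + v)/(1 + u'v/c²)
Numerator: 0.586 + 0.588 = 1.174
Denominator: 1 + 0.344568 = 1.344568
u = 1.174/1.344568 = 0.8731c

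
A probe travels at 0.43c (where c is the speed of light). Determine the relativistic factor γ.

v/c = 0.43, so (v/c)² = 0.1849
1 - (v/c)² = 0.8151
γ = 1/√(0.8151) = 1.108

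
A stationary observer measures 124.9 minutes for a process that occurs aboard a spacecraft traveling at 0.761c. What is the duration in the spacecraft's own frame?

Dilated time Δt = 124.9 minutes
γ = 1/√(1 - 0.761²) = 1.5414
Δt₀ = Δt/γ = 124.9/1.5414 = 81.03 minutes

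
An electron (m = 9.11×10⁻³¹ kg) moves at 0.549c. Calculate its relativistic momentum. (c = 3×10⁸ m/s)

γ = 1/√(1 - 0.549²) = 1.1964
v = 0.549 × 3×10⁸ = 1.647×10⁸ m/s
p = γmv = 1.1964 × 9.11×10⁻³¹ × 1.647×10⁸ = 1.795×10⁻²² kg·m/s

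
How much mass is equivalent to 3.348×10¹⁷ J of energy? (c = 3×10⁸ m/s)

From E = mc², we get m = E/c²
c² = (3×10⁸)² = 9×10¹⁶ m²/s²
m = 3.348×10¹⁷ / 9×10¹⁶ = 3.720 kg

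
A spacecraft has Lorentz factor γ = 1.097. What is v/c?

From γ = 1/√(1 - v²/c²):
1/γ² = 1/1.097² = 0.8310
v²/c² = 1 - 0.8310 = 0.1690
v/c = √(0.1690) = 0.4111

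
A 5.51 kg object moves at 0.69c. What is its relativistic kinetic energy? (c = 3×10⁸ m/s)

γ = 1/√(1 - 0.69²) = 1.3816
γ - 1 = 0.3816
KE = (γ-1)mc² = 0.3816 × 5.51 × (3×10⁸)² = 1.892×10¹⁷ J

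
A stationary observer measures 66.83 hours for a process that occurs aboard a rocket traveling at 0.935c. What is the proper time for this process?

Dilated time Δt = 66.83 hours
γ = 1/√(1 - 0.935²) = 2.820
Δt₀ = Δt/γ = 66.83/2.820 = 23.70 hours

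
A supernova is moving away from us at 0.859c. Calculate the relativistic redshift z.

β = 0.859
(1+β)/(1-β) = 1.859/0.141 = 13.184
√(13.184) = 3.631
z = 3.631 - 1 = 2.631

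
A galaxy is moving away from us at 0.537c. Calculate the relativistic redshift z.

β = 0.537
(1+β)/(1-β) = 1.537/0.463 = 3.320
√(3.320) = 1.822
z = 1.822 - 1 = 0.8220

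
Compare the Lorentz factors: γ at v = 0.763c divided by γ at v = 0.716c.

γ₁ = 1/√(1 - 0.763²) = 1.547
γ₂ = 1/√(1 - 0.716²) = 1.432
γ₁/γ₂ = 1.547/1.432 = 1.080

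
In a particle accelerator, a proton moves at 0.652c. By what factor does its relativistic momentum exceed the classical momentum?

p_rel = γmv, p_class = mv
Ratio = γ = 1/√(1 - 0.652²)
= 1/√(0.574896) = 1.319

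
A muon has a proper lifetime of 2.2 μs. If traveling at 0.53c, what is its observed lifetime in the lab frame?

Proper lifetime τ₀ = 2.2 μs
γ = 1/√(1 - 0.53²) = 1.179
τ = γτ₀ = 1.179 × 2.2 μs = 2.594 μs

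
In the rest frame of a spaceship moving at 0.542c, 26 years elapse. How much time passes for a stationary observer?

Proper time Δt₀ = 26 years
γ = 1/√(1 - 0.542²) = 1.190
Δt = γΔt₀ = 1.190 × 26 = 30.94 years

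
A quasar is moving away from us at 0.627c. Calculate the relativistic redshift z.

β = 0.627
(1+β)/(1-β) = 1.627/0.373 = 4.362
√(4.362) = 2.089
z = 2.089 - 1 = 1.089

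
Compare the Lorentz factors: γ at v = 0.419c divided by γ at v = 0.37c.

γ₁ = 1/√(1 - 0.419²) = 1.101
γ₂ = 1/√(1 - 0.37²) = 1.076
γ₁/γ₂ = 1.101/1.076 = 1.023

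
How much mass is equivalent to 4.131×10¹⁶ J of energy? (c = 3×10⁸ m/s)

From E = mc², we get m = E/c²
c² = (3×10⁸)² = 9×10¹⁶ m²/s²
m = 4.131×10¹⁶ / 9×10¹⁶ = 0.4590 kg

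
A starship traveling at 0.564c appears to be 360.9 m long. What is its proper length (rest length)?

Contracted length L = 360.9 m
γ = 1/√(1 - 0.564²) = 1.211
L₀ = γL = 1.211 × 360.9 = 437.0 m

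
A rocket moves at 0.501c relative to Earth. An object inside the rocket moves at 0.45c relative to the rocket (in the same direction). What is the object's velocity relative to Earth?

u = (u' + v)/(1 + u'v/c²)
Numerator: 0.45 + 0.501 = 0.951
Denominator: 1 + 0.22545 = 1.22545
u = 0.951/1.22545 = 0.7760c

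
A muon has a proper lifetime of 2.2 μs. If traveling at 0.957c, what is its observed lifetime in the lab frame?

Proper lifetime τ₀ = 2.2 μs
γ = 1/√(1 - 0.957²) = 3.4472
τ = γτ₀ = 3.4472 × 2.2 μs = 7.584 μs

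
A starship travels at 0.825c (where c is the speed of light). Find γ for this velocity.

v/c = 0.825, so (v/c)² = 0.680625
1 - (v/c)² = 0.319375
γ = 1/√(0.319375) = 1.769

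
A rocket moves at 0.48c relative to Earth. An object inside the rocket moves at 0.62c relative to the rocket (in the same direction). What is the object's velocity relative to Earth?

u = (u' + v)/(1 + u'v/c²)
Numerator: 0.62 + 0.48 = 1.1
Denominator: 1 + 0.2976 = 1.2976
u = 1.1/1.2976 = 0.8477c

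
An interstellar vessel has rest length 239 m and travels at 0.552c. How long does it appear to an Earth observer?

Proper length L₀ = 239 m
γ = 1/√(1 - 0.552²) = 1.199
L = L₀/γ = 239/1.199 = 199.3 m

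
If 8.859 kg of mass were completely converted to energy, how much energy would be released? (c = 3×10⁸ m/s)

Using E = mc²:
c² = (3×10⁸)² = 9×10¹⁶ m²/s²
E = 8.859 × 9×10¹⁶ = 7.973×10¹⁷ J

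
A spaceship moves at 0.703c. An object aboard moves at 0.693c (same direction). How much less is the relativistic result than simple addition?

Classical: u' + v = 0.693 + 0.703 = 1.396c
Relativistic: u = (0.693 + 0.703)/(1 + 0.487179) = 1.396/1.487179 = 0.9387c
Difference: 1.396 - 0.9387 = 0.4573c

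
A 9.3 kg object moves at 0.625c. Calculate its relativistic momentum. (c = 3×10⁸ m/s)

γ = 1/√(1 - 0.625²) = 1.281
v = 0.625 × 3×10⁸ = 1.875×10⁸ m/s
p = γmv = 1.281 × 9.3 × 1.875×10⁸ = 2.234×10⁹ kg·m/s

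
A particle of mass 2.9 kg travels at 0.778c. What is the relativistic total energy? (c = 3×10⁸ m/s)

γ = 1/√(1 - 0.778²) = 1.5917
mc² = 2.9 × (3×10⁸)² = 2.610×10¹⁷ J
E = γmc² = 1.5917 × 2.610×10¹⁷ = 4.154×10¹⁷ J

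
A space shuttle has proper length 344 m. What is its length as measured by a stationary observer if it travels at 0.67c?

Proper length L₀ = 344 m
γ = 1/√(1 - 0.67²) = 1.347
L = L₀/γ = 344/1.347 = 255.4 m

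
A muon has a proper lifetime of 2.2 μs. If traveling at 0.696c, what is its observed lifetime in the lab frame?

Proper lifetime τ₀ = 2.2 μs
γ = 1/√(1 - 0.696²) = 1.3927
τ = γτ₀ = 1.3927 × 2.2 μs = 3.064 μs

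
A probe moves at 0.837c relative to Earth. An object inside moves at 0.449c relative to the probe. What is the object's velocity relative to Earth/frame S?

u = (u' + v)/(1 + u'v/c²)
Numerator: 0.449 + 0.837 = 1.286
Denominator: 1 + 0.375813 = 1.375813
u = 1.286/1.375813 = 0.9347c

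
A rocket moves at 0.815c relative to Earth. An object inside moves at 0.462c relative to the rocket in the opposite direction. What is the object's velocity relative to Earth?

Object's velocity in rocket frame is u' = -0.462c
u = (u' + v)/(1 + u'v/c²) = (v - 0.462)/(1 - 0.462·v/c²)
Numerator: 0.815 - 0.462 = 0.353
Denominator: 1 - 0.37653 = 0.62347
u = 0.353/0.62347 = 0.5662c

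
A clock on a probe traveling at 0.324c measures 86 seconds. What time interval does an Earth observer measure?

Proper time Δt₀ = 86 seconds
γ = 1/√(1 - 0.324²) = 1.057
Δt = γΔt₀ = 1.057 × 86 = 90.90 seconds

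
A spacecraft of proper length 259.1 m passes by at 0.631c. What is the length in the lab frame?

Proper length L₀ = 259.1 m
γ = 1/√(1 - 0.631²) = 1.289
L = L₀/γ = 259.1/1.289 = 201.0 m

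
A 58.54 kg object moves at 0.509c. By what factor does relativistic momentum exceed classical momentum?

p_rel = γmv, p_class = mv
Ratio = γ = 1/√(1 - 0.509²) = 1.162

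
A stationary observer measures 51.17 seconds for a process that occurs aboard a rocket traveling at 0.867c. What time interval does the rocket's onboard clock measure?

Dilated time Δt = 51.17 seconds
γ = 1/√(1 - 0.867²) = 2.007
Δt₀ = Δt/γ = 51.17/2.007 = 25.50 seconds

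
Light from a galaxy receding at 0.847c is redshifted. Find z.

β = 0.847
(1+β)/(1-β) = 1.847/0.153 = 12.07
√(12.07) = 3.474
z = 3.474 - 1 = 2.474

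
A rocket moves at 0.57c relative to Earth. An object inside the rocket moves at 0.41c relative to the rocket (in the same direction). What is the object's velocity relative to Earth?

u = (u' + v)/(1 + u'v/c²)
Numerator: 0.41 + 0.57 = 0.98
Denominator: 1 + 0.2337 = 1.2337
u = 0.98/1.2337 = 0.7944c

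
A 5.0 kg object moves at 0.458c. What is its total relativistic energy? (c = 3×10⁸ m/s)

γ = 1/√(1 - 0.458²) = 1.1249
mc² = 5.0 × (3×10⁸)² = 4.500×10¹⁷ J
E = γmc² = 1.1249 × 4.500×10¹⁷ = 5.062×10¹⁷ J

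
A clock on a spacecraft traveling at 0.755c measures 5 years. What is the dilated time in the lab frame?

Proper time Δt₀ = 5 years
γ = 1/√(1 - 0.755²) = 1.525
Δt = γΔt₀ = 1.525 × 5 = 7.625 years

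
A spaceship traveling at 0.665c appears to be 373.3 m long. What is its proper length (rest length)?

Contracted length L = 373.3 m
γ = 1/√(1 - 0.665²) = 1.339
L₀ = γL = 1.339 × 373.3 = 499.8 m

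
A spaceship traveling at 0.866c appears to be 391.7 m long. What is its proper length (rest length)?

Contracted length L = 391.7 m
γ = 1/√(1 - 0.866²) = 1.9998
L₀ = γL = 1.9998 × 391.7 = 783.3 m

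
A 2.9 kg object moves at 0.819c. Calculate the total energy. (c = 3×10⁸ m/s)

γ = 1/√(1 - 0.819²) = 1.743
mc² = 2.9 × (3×10⁸)² = 2.610×10¹⁷ J
E = γmc² = 1.743 × 2.610×10¹⁷ = 4.549×10¹⁷ J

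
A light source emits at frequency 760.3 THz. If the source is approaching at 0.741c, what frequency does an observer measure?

β = v/c = 0.741
(1+β)/(1-β) = 1.741/0.259 = 6.722
Doppler factor = √(6.722) = 2.593
f_obs = 760.3 × 2.593 = 1971 THz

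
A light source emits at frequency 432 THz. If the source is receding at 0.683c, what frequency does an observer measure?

β = v/c = 0.683
(1-β)/(1+β) = 0.317/1.683 = 0.18835
Doppler factor = √(0.18835) = 0.4340
f_obs = 432 × 0.4340 = 187.5 THz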